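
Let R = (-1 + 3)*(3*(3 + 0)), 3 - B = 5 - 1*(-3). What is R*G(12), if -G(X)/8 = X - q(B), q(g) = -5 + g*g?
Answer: 1152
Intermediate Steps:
B = -5 (B = 3 - (5 - 1*(-3)) = 3 - (5 + 3) = 3 - 1*8 = 3 - 8 = -5)
q(g) = -5 + g**2
R = 18 (R = 2*(3*3) = 2*9 = 18)
G(X) = 160 - 8*X (G(X) = -8*(X - (-5 + (-5)**2)) = -8*(X - (-5 + 25)) = -8*(X - 1*20) = -8*(X - 20) = -8*(-20 + X) = 160 - 8*X)
R*G(12) = 18*(160 - 8*12) = 18*(160 - 96) = 18*64 = 1152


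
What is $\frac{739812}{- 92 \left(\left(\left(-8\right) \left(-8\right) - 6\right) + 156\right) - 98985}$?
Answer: $- \frac{739812}{118673} \approx -6.234$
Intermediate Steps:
$\frac{739812}{- 92 \left(\left(\left(-8\right) \left(-8\right) - 6\right) + 156\right) - 98985} = \frac{739812}{- 92 \left(\left(64 - 6\right) + 156\right) - 98985} = \frac{739812}{- 92 \left(58 + 156\right) - 98985} = \frac{739812}{\left(-92\right) 214 - 98985} = \frac{739812}{-19688 - 98985} = \frac{739812}{-118673} = 739812 \left(- \frac{1}{118673}\right) = - \frac{739812}{118673}$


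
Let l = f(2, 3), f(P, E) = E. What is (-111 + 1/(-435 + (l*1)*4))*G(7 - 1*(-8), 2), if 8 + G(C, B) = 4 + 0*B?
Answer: 187816/423 ≈ 444.01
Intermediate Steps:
l = 3
G(C, B) = -4 (G(C, B) = -8 + (4 + 0*B) = -8 + (4 + 0) = -8 + 4 = -4)
(-111 + 1/(-435 + (l*1)*4))*G(7 - 1*(-8), 2) = (-111 + 1/(-435 + (3*1)*4))*(-4) = (-111 + 1/(-435 + 3*4))*(-4) = (-111 + 1/(-435 + 12))*(-4) = (-111 + 1/(-423))*(-4) = (-111 - 1/423)*(-4) = -46954/423*(-4) = 187816/423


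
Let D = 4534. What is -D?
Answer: -4534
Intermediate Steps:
-D = -1*4534 = -4534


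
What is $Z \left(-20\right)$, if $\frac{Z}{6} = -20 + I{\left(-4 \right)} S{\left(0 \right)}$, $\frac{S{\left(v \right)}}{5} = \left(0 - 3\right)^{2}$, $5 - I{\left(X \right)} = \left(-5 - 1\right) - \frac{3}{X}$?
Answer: $-52950$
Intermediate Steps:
$I{\left(X \right)} = 11 + \frac{3}{X}$ ($I{\left(X \right)} = 5 - \left(\left(-5 - 1\right) - \frac{3}{X}\right) = 5 - \left(-6 - \frac{3}{X}\right) = 5 + \left(6 + \frac{3}{X}\right) = 11 + \frac{3}{X}$)
$S{\left(v \right)} = 45$ ($S{\left(v \right)} = 5 \left(0 - 3\right)^{2} = 5 \left(-3\right)^{2} = 5 \cdot 9 = 45$)
$Z = \frac{5295}{2}$ ($Z = 6 \left(-20 + \left(11 + \frac{3}{-4}\right) 45\right) = 6 \left(-20 + \left(11 + 3 \left(- \frac{1}{4}\right)\right) 45\right) = 6 \left(-20 + \left(11 - \frac{3}{4}\right) 45\right) = 6 \left(-20 + \frac{41}{4} \cdot 45\right) = 6 \left(-20 + \frac{1845}{4}\right) = 6 \cdot \frac{1765}{4} = \frac{5295}{2} \approx 2647.5$)
$Z \left(-20\right) = \frac{5295}{2} \left(-20\right) = -52950$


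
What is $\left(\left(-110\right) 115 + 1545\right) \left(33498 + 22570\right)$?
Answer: $-622635140$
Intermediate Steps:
$\left(\left(-110\right) 115 + 1545\right) \left(33498 + 22570\right) = \left(-12650 + 1545\right) 56068 = \left(-11105\right) 56068 = -622635140$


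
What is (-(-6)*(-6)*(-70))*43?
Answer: 108360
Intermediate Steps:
(-(-6)*(-6)*(-70))*43 = (-1*36*(-70))*43 = -36*(-70)*43 = 2520*43 = 108360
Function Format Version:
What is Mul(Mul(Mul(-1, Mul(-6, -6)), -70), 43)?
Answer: 108360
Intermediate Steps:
Mul(Mul(Mul(-1, Mul(-6, -6)), -70), 43) = Mul(Mul(Mul(-1, 36), -70), 43) = Mul(Mul(-36, -70), 43) = Mul(2520, 43) = 108360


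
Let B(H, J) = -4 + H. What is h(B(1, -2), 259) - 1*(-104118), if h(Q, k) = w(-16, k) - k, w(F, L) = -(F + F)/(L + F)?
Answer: 25237769/243 ≈ 1.0386e+5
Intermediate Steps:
w(F, L) = -2*F/(F + L)
h(Q, k) = -k + 32/(-16 + k) (h(Q, k) = -2*(-16)/(-16 + k) - k = 32/(-16 + k) - k = -k + 32/(-16 + k))
h(B(1, -2), 259) - 1*(-104118) = (32 - 1*259*(-16 + 259))/(-16 + 259) - 1*(-104118) = (32 - 1*259*243)/243 + 104118 = (32 - 62937)/243 + 104118 = (1/243)*(-62905) + 104118 = -62905/243 + 104118 = 25237769/243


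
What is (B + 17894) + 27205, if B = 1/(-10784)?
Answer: 486347615/10784 ≈ 45099.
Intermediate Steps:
B = -1/10784 ≈ -9.2730e-5
(B + 17894) + 27205 = (-1/10784 + 17894) + 27205 = 192968895/10784 + 27205 = 486347615/10784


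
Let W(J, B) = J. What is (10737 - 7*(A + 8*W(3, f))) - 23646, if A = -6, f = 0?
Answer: -13035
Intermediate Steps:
(10737 - 7*(A + 8*W(3, f))) - 23646 = (10737 - 7*(-6 + 8*3)) - 23646 = (10737 - 7*(-6 + 24)) - 23646 = (10737 - 7*18) - 23646 = (10737 - 126) - 23646 = 10611 - 23646 = -13035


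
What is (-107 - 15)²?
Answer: 14884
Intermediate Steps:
(-107 - 15)² = (-122)² = 14884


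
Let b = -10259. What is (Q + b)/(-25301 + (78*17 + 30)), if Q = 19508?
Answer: -9249/23945 ≈ -0.38626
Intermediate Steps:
(Q + b)/(-25301 + (78*17 + 30)) = (19508 - 10259)/(-25301 + (78*17 + 30)) = 9249/(-25301 + (1326 + 30)) = 9249/(-25301 + 1356) = 9249/(-23945) = 9249*(-1/23945) = -9249/23945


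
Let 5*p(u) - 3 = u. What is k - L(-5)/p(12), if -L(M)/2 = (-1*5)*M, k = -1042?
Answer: -3076/3 ≈ -1025.3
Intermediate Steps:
p(u) = ⅗ + u/5
L(M) = 10*M (L(M) = -2*(-1*5)*M = -(-10)*M = 10*M)
k - L(-5)/p(12) = -1042 - 10*(-5)/(⅗ + (⅕)*12) = -1042 - (-50)/(⅗ + 12/5) = -1042 - (-50)/3 = -1042 - 1*(-50/3) = -1042 + 50/3 = -3076/3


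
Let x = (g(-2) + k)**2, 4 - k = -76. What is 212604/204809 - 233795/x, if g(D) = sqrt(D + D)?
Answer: -74385641786229/2099866534436 + 4675900*I/2563201 ≈ -35.424 + 1.8242*I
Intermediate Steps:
g(D) = sqrt(2)*sqrt(D) (g(D) = sqrt(2*D) = sqrt(2)*sqrt(D))
k = 80 (k = 4 - 1*(-76) = 4 + 76 = 80)
x = (80 + 2*I)**2 (x = (sqrt(2)*sqrt(-2) + 80)**2 = (sqrt(2)*(I*sqrt(2)) + 80)**2 = (2*I + 80)**2 = (80 + 2*I)**2 ≈ 6396.0 + 320.0*I)
212604/204809 - 233795/x = 212604/204809 - 233795*(6396 - 320*I)/41011216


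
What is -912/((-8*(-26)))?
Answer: -57/13 ≈ -4.3846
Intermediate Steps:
-912/((-8*(-26))) = -912/208 = -912*1/208 = -57/13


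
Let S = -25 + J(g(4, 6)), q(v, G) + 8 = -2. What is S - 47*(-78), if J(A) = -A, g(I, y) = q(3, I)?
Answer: 3651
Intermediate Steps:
q(v, G) = -10 (q(v, G) = -8 - 2 = -10)
g(I, y) = -10
S = -15 (S = -25 - 1*(-10) = -25 + 10 = -15)
S - 47*(-78) = -15 - 47*(-78) = -15 + 3666 = 3651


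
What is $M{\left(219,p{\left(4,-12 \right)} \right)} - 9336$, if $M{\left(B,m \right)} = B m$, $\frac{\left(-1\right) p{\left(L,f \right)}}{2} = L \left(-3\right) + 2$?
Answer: $-4956$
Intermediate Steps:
$p{\left(L,f \right)} = -4 + 6 L$ ($p{\left(L,f \right)} = - 2 \left(L \left(-3\right) + 2\right) = - 2 \left(- 3 L + 2\right) = - 2 \left(2 - 3 L\right) = -4 + 6 L$)
$M{\left(219,p{\left(4,-12 \right)} \right)} - 9336 = 219 \left(-4 + 6 \cdot 4\right) - 9336 = 219 \left(-4 + 24\right) - 9336 = 219 \cdot 20 - 9336 = 4380 - 9336 = -4956$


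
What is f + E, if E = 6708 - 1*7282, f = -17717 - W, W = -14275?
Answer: -4016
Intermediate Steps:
f = -3442 (f = -17717 - 1*(-14275) = -17717 + 14275 = -3442)
E = -574 (E = 6708 - 7282 = -574)
f + E = -3442 - 574 = -4016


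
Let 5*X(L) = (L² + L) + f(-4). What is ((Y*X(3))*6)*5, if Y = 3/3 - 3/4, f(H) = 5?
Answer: 51/2 ≈ 25.500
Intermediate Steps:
X(L) = 1 + L/5 + L²/5 (X(L) = ((L² + L) + 5)/5 = ((L + L²) + 5)/5 = (5 + L + L²)/5 = 1 + L/5 + L²/5)
Y = ¼ (Y = 3*(⅓) - 3*¼ = 1 - ¾ = ¼ ≈ 0.25000)
((Y*X(3))*6)*5 = (((1 + (⅕)*3 + (⅕)*3²)/4)*6)*5 = (((1 + ⅗ + (⅕)*9)/4)*6)*5 = (((1 + ⅗ + 9/5)/4)*6)*5 = (((¼)*(17/5))*6)*5 = ((17/20)*6)*5 = (51/10)*5 = 51/2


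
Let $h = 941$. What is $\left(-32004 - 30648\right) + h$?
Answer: $-61711$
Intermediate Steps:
$\left(-32004 - 30648\right) + h = \left(-32004 - 30648\right) + 941 = -62652 + 941 = -61711$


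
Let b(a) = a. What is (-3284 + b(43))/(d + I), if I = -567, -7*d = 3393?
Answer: 22687/7362 ≈ 3.0816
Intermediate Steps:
d = -3393/7 (d = -⅐*3393 = -3393/7 ≈ -484.71)
(-3284 + b(43))/(d + I) = (-3284 + 43)/(-3393/7 - 567) = -3241/(-7362/7) = -3241*(-7/7362) = 22687/7362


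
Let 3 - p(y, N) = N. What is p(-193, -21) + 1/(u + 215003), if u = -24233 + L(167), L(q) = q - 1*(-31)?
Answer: 4583233/190968 ≈ 24.000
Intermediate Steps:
p(y, N) = 3 - N
L(q) = 31 + q (L(q) = q + 31 = 31 + q)
u = -24035 (u = -24233 + (31 + 167) = -24233 + 198 = -24035)
p(-193, -21) + 1/(u + 215003) = (3 - 1*(-21)) + 1/(-24035 + 215003) = (3 + 21) + 1/190968 = 24 + 1/190968 = 4583233/190968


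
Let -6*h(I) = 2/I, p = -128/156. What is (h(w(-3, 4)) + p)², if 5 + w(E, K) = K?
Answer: 361/1521 ≈ 0.23734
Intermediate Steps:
w(E, K) = -5 + K
p = -32/39 (p = -128*1/156 = -32/39 ≈ -0.82051)
h(I) = -1/(3*I)
(h(w(-3, 4)) + p)² = (-1/(3*(-5 + 4)) - 32/39)² = (-⅓/(-1) - 32/39)² = (-⅓*(-1) - 32/39)² = (⅓ - 32/39)² = (-19/39)² = 361/1521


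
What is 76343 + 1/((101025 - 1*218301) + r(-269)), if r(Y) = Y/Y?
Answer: 8953125324/117275 ≈ 76343.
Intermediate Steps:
r(Y) = 1
76343 + 1/((101025 - 1*218301) + r(-269)) = 76343 + 1/((101025 - 1*218301) + 1) = 76343 + 1/((101025 - 218301) + 1) = 76343 + 1/(-117276 + 1) = 76343 + 1/(-117275) = 76343 - 1/117275 = 8953125324/117275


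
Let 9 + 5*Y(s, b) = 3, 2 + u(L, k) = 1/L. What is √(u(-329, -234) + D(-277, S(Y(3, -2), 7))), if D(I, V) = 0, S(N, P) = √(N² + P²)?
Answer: I*√216811/329 ≈ 1.4153*I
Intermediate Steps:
u(L, k) = -2 + 1/L
Y(s, b) = -6/5 (Y(s, b) = -9/5 + (⅕)*3 = -9/5 + ⅗ = -6/5)
√(u(-329, -234) + D(-277, S(Y(3, -2), 7))) = √((-2 + 1/(-329)) + 0) = √((-2 - 1/329) + 0) = √(-659/329 + 0) = √(-659/329) = I*√216811/329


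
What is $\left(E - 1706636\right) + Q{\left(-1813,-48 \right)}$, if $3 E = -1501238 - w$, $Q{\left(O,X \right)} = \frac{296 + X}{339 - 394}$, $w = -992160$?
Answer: $- \frac{309594974}{165} \approx -1.8763 \cdot 10^{6}$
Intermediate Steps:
$Q{\left(O,X \right)} = - \frac{296}{55} - \frac{X}{55}$ ($Q{\left(O,X \right)} = \frac{296 + X}{-55} = \left(296 + X\right) \left(- \frac{1}{55}\right) = - \frac{296}{55} - \frac{X}{55}$)
$E = - \frac{509078}{3}$ ($E = \frac{-1501238 - -992160}{3} = \frac{-1501238 + 992160}{3} = \frac{1}{3} \left(-509078\right) = - \frac{509078}{3} \approx -1.6969 \cdot 10^{5}$)
$\left(E - 1706636\right) + Q{\left(-1813,-48 \right)} = \left(- \frac{509078}{3} - 1706636\right) - \frac{248}{55} = - \frac{5628986}{3} + \left(- \frac{296}{55} + \frac{48}{55}\right) = - \frac{5628986}{3} - \frac{248}{55} = - \frac{309594974}{165}$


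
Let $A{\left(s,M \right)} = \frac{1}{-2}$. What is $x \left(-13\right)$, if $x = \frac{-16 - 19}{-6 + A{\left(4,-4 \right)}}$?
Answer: $-70$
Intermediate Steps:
$A{\left(s,M \right)} = - \frac{1}{2}$
$x = \frac{70}{13}$ ($x = \frac{-16 - 19}{-6 - \frac{1}{2}} = - \frac{35}{- \frac{13}{2}} = \left(-35\right) \left(- \frac{2}{13}\right) = \frac{70}{13} \approx 5.3846$)
$x \left(-13\right) = \frac{70}{13} \left(-13\right) = -70$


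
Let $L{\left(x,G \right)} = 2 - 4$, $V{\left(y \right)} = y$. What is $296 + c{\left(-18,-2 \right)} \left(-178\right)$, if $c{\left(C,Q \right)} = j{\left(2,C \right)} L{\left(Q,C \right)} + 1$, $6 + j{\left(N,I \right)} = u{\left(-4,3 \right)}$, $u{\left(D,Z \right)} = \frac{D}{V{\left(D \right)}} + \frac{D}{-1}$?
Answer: $-238$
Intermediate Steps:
$u{\left(D,Z \right)} = 1 - D$ ($u{\left(D,Z \right)} = \frac{D}{D} + \frac{D}{-1} = 1 + D \left(-1\right) = 1 - D$)
$j{\left(N,I \right)} = -1$ ($j{\left(N,I \right)} = -6 + \left(1 - -4\right) = -6 + \left(1 + 4\right) = -6 + 5 = -1$)
$L{\left(x,G \right)} = -2$ ($L{\left(x,G \right)} = 2 - 4 = -2$)
$c{\left(C,Q \right)} = 3$ ($c{\left(C,Q \right)} = \left(-1\right) \left(-2\right) + 1 = 2 + 1 = 3$)
$296 + c{\left(-18,-2 \right)} \left(-178\right) = 296 + 3 \left(-178\right) = 296 - 534 = -238$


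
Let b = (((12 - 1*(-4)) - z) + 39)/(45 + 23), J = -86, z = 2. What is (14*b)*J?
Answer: -15953/17 ≈ -938.41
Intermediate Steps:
b = 53/68 (b = (((12 - 1*(-4)) - 1*2) + 39)/(45 + 23) = (((12 + 4) - 2) + 39)/68 = ((16 - 2) + 39)*(1/68) = (14 + 39)*(1/68) = 53*(1/68) = 53/68 ≈ 0.77941)
(14*b)*J = (14*(53/68))*(-86) = (371/34)*(-86) = -15953/17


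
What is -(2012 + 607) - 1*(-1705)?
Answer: -914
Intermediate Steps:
-(2012 + 607) - 1*(-1705) = -1*2619 + 1705 = -2619 + 1705 = -914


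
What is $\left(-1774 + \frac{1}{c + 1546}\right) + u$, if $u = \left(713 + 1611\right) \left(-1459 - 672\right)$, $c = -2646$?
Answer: $- \frac{5449639801}{1100} \approx -4.9542 \cdot 10^{6}$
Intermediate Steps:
$u = -4952444$ ($u = 2324 \left(-2131\right) = -4952444$)
$\left(-1774 + \frac{1}{c + 1546}\right) + u = \left(-1774 + \frac{1}{-2646 + 1546}\right) - 4952444 = \left(-1774 + \frac{1}{-1100}\right) - 4952444 = \left(-1774 - \frac{1}{1100}\right) - 4952444 = - \frac{1951401}{1100} - 4952444 = - \frac{5449639801}{1100}$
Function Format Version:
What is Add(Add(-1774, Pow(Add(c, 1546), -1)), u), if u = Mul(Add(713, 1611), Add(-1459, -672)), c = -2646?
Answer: Rational(-5449639801, 1100) ≈ -4.9542e+6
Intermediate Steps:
u = -4952444 (u = Mul(2324, -2131) = -4952444)
Add(Add(-1774, Pow(Add(c, 1546), -1)), u) = Add(Add(-1774, Pow(Add(-2646, 1546), -1)), -4952444) = Add(Add(-1774, Pow(-1100, -1)), -4952444) = Add(Add(-1774, Rational(-1, 1100)), -4952444) = Add(Rational(-1951401, 1100), -4952444) = Rational(-5449639801, 1100)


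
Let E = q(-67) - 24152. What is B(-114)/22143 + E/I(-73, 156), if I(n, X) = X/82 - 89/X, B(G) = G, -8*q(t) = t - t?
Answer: -1140189096874/62878739 ≈ -18133.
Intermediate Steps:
q(t) = 0 (q(t) = -(t - t)/8 = -1/8*0 = 0)
I(n, X) = -89/X + X/82 (I(n, X) = X*(1/82) - 89/X = X/82 - 89/X = -89/X + X/82)
E = -24152 (E = 0 - 24152 = -24152)
B(-114)/22143 + E/I(-73, 156) = -114/22143 - 24152/(-89/156 + (1/82)*156) = -114*1/22143 - 24152/(-89*1/156 + 78/41) = -38/7381 - 24152/(-89/156 + 78/41) = -38/7381 - 24152/8519/6396 = -38/7381 - 24152*6396/8519 = -38/7381 - 154476192/8519 = -1140189096874/62878739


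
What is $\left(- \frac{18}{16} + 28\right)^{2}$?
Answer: $\frac{46225}{64} \approx 722.27$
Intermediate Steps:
$\left(- \frac{18}{16} + 28\right)^{2} = \left(\left(-18\right) \frac{1}{16} + 28\right)^{2} = \left(- \frac{9}{8} + 28\right)^{2} = \left(\frac{215}{8}\right)^{2} = \frac{46225}{64}$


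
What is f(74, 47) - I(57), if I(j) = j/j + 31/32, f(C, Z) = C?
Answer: 2305/32 ≈ 72.031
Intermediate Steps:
I(j) = 63/32 (I(j) = 1 + 31*(1/32) = 1 + 31/32 = 63/32)
f(74, 47) - I(57) = 74 - 1*63/32 = 74 - 63/32 = 2305/32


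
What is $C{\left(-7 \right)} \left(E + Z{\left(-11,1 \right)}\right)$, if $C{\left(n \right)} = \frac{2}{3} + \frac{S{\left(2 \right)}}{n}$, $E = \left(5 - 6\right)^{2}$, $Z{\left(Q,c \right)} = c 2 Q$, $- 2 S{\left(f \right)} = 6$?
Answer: $-23$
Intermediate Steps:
$S{\left(f \right)} = -3$ ($S{\left(f \right)} = \left(- \frac{1}{2}\right) 6 = -3$)
$Z{\left(Q,c \right)} = 2 Q c$ ($Z{\left(Q,c \right)} = 2 c Q = 2 Q c$)
$E = 1$ ($E = \left(-1\right)^{2} = 1$)
$C{\left(n \right)} = \frac{2}{3} - \frac{3}{n}$
$C{\left(-7 \right)} \left(E + Z{\left(-11,1 \right)}\right) = \left(\frac{2}{3} - \frac{3}{-7}\right) \left(1 + 2 \left(-11\right) 1\right) = \left(\frac{2}{3} - - \frac{3}{7}\right) \left(1 - 22\right) = \left(\frac{2}{3} + \frac{3}{7}\right) \left(-21\right) = \frac{23}{21} \left(-21\right) = -23$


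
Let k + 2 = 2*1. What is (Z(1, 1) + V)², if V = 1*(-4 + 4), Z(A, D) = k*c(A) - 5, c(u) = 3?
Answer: 25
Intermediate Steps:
k = 0 (k = -2 + 2*1 = -2 + 2 = 0)
Z(A, D) = -5 (Z(A, D) = 0*3 - 5 = 0 - 5 = -5)
V = 0 (V = 1*0 = 0)
(Z(1, 1) + V)² = (-5 + 0)² = (-5)² = 25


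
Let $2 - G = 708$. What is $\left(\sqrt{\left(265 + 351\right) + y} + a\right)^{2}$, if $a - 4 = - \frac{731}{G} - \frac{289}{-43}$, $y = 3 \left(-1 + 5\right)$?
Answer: $\frac{706146823193}{921608164} + \frac{713798 \sqrt{157}}{15179} \approx 1355.4$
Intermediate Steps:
$G = -706$ ($G = 2 - 708 = -706$)
$y = 12$ ($y = 3 \cdot 4 = 12$)
$a = \frac{356899}{30358}$ ($a = 4 - \left(- \frac{731}{706} - \frac{289}{43}\right) = 4 - - \frac{235467}{30358} = 4 + \left(\frac{731}{706} + \frac{289}{43}\right) = 4 + \frac{235467}{30358} = \frac{356899}{30358} \approx 11.756$)
$\left(\sqrt{\left(265 + 351\right) + y} + a\right)^{2} = \left(\sqrt{\left(265 + 351\right) + 12} + \frac{356899}{30358}\right)^{2} = \left(\sqrt{616 + 12} + \frac{356899}{30358}\right)^{2} = \left(\sqrt{628} + \frac{356899}{30358}\right)^{2} = \left(2 \sqrt{157} + \frac{356899}{30358}\right)^{2} = \left(\frac{356899}{30358} + 2 \sqrt{157}\right)^{2}$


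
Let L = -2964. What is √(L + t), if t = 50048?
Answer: 2*√11771 ≈ 216.99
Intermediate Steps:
√(L + t) = √(-2964 + 50048) = √47084 = 2*√11771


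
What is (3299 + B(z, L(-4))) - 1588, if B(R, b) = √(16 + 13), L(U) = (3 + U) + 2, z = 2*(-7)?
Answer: 1711 + √29 ≈ 1716.4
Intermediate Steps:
z = -14
L(U) = 5 + U
B(R, b) = √29
(3299 + B(z, L(-4))) - 1588 = (3299 + √29) - 1588 = 1711 + √29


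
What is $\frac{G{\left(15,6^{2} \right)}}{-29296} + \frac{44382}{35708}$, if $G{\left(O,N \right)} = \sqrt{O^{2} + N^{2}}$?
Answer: $\frac{324705615}{261525392} \approx 1.2416$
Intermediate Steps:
$G{\left(O,N \right)} = \sqrt{N^{2} + O^{2}}$
$\frac{G{\left(15,6^{2} \right)}}{-29296} + \frac{44382}{35708} = \frac{\sqrt{\left(6^{2}\right)^{2} + 15^{2}}}{-29296} + \frac{44382}{35708} = \sqrt{36^{2} + 225} \left(- \frac{1}{29296}\right) + 44382 \cdot \frac{1}{35708} = \sqrt{1296 + 225} \left(- \frac{1}{29296}\right) + \frac{22191}{17854} = \sqrt{1521} \left(- \frac{1}{29296}\right) + \frac{22191}{17854} = 39 \left(- \frac{1}{29296}\right) + \frac{22191}{17854} = - \frac{39}{29296} + \frac{22191}{17854} = \frac{324705615}{261525392}$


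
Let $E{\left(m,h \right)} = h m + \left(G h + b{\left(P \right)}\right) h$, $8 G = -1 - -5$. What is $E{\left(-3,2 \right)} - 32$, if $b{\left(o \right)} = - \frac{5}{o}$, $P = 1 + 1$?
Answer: $-41$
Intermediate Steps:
$P = 2$
$G = \frac{1}{2}$ ($G = \frac{-1 - -5}{8} = \frac{-1 + 5}{8} = \frac{1}{8} \cdot 4 = \frac{1}{2} \approx 0.5$)
$E{\left(m,h \right)} = h m + h \left(- \frac{5}{2} + \frac{h}{2}\right)$ ($E{\left(m,h \right)} = h m + \left(\frac{h}{2} - \frac{5}{2}\right) h = h m + \left(- \frac{5}{2} + \frac{h}{2}\right) h = h m + h \left(- \frac{5}{2} + \frac{h}{2}\right)$)
$E{\left(-3,2 \right)} - 32 = \frac{1}{2} \cdot 2 \left(-5 + 2 + 2 \left(-3\right)\right) - 32 = \frac{1}{2} \cdot 2 \left(-5 + 2 - 6\right) - 32 = \frac{1}{2} \cdot 2 \left(-9\right) - 32 = -9 - 32 = -41$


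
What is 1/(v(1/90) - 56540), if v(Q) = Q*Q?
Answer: -8100/457973999 ≈ -1.7687e-5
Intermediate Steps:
v(Q) = Q²
1/(v(1/90) - 56540) = 1/((1/90)² - 56540) = 1/(1/8100 - 56540) = 1/(-457973999/8100) = -8100/457973999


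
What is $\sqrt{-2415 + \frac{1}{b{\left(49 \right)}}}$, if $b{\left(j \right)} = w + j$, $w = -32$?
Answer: $\frac{i \sqrt{697918}}{17} \approx 49.142 i$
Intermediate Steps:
$b{\left(j \right)} = -32 + j$
$\sqrt{-2415 + \frac{1}{b{\left(49 \right)}}} = \sqrt{-2415 + \frac{1}{-32 + 49}} = \sqrt{-2415 + \frac{1}{17}} = \sqrt{- \frac{41054}{17}} = \frac{i \sqrt{697918}}{17}$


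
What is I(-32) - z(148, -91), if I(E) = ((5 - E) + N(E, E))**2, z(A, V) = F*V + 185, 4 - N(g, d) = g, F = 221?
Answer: 25255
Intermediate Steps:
N(g, d) = 4 - g
z(A, V) = 185 + 221*V (z(A, V) = 221*V + 185 = 185 + 221*V)
I(E) = (9 - 2*E)**2 (I(E) = ((5 - E) + (4 - E))**2 = (9 - 2*E)**2)
I(-32) - z(148, -91) = (-9 + 2*(-32))**2 - (185 + 221*(-91)) = (-9 - 64)**2 - (185 - 20111) = (-73)**2 - 1*(-19926) = 5329 + 19926 = 25255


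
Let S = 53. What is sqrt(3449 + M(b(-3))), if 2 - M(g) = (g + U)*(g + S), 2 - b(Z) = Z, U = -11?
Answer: sqrt(3799) ≈ 61.636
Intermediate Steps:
b(Z) = 2 - Z
M(g) = 2 - (-11 + g)*(53 + g) (M(g) = 2 - (g - 11)*(g + 53) = 2 - (-11 + g)*(53 + g))
sqrt(3449 + M(b(-3))) = sqrt(3449 + (585 - (2 - 1*(-3))**2 - 42*(2 - 1*(-3)))) = sqrt(3449 + (585 - (2 + 3)**2 - 42*(2 + 3))) = sqrt(3449 + (585 - 1*5**2 - 42*5)) = sqrt(3449 + (585 - 1*25 - 210)) = sqrt(3449 + (585 - 25 - 210)) = sqrt(3449 + 350) = sqrt(3799)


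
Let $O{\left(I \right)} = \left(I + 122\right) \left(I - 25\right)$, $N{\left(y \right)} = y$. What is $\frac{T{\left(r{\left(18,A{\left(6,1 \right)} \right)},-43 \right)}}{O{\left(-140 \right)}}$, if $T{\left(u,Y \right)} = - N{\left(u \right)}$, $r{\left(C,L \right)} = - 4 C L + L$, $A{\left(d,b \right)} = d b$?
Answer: $\frac{71}{495} \approx 0.14343$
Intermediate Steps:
$O{\left(I \right)} = \left(-25 + I\right) \left(122 + I\right)$ ($O{\left(I \right)} = \left(122 + I\right) \left(-25 + I\right) = \left(-25 + I\right) \left(122 + I\right)$)
$A{\left(d,b \right)} = b d$
$r{\left(C,L \right)} = L - 4 C L$ ($r{\left(C,L \right)} = - 4 C L + L = L - 4 C L$)
$T{\left(u,Y \right)} = - u$
$\frac{T{\left(r{\left(18,A{\left(6,1 \right)} \right)},-43 \right)}}{O{\left(-140 \right)}} = \frac{\left(-1\right) 1 \cdot 6 \left(1 - 72\right)}{-3050 + \left(-140\right)^{2} + 97 \left(-140\right)} = \frac{\left(-1\right) 6 \left(1 - 72\right)}{-3050 + 19600 - 13580} = \frac{\left(-1\right) 6 \left(-71\right)}{2970} = \left(-1\right) \left(-426\right) \frac{1}{2970} = 426 \cdot \frac{1}{2970} = \frac{71}{495}$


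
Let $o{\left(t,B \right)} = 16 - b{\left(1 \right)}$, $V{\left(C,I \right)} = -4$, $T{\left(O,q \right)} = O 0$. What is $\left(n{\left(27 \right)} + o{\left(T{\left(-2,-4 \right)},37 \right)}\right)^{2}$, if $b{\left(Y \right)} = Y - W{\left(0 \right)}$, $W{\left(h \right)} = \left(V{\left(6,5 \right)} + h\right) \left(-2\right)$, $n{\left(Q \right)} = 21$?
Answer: $1936$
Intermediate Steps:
$T{\left(O,q \right)} = 0$
$W{\left(h \right)} = 8 - 2 h$ ($W{\left(h \right)} = \left(-4 + h\right) \left(-2\right) = 8 - 2 h$)
$b{\left(Y \right)} = -8 + Y$ ($b{\left(Y \right)} = Y - \left(8 - 0\right) = Y - \left(8 + 0\right) = Y - 8 = -8 + Y$)
$o{\left(t,B \right)} = 23$ ($o{\left(t,B \right)} = 16 - \left(-8 + 1\right) = 16 - -7 = 16 + 7 = 23$)
$\left(n{\left(27 \right)} + o{\left(T{\left(-2,-4 \right)},37 \right)}\right)^{2} = \left(21 + 23\right)^{2} = 44^{2} = 1936$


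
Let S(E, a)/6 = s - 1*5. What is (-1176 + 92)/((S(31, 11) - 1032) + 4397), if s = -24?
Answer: -1084/3191 ≈ -0.33971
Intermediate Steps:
S(E, a) = -174 (S(E, a) = 6*(-24 - 1*5) = 6*(-24 - 5) = 6*(-29) = -174)
(-1176 + 92)/((S(31, 11) - 1032) + 4397) = (-1176 + 92)/((-174 - 1032) + 4397) = -1084/(-1206 + 4397) = -1084/3191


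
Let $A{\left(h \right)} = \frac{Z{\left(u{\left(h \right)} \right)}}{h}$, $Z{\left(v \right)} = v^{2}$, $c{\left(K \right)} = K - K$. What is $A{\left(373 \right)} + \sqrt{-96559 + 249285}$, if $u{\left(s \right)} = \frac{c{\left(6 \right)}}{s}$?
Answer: $\sqrt{152726} \approx 390.8$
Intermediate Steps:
$c{\left(K \right)} = 0$
$u{\left(s \right)} = 0$ ($u{\left(s \right)} = \frac{0}{s} = 0$)
$A{\left(h \right)} = 0$ ($A{\left(h \right)} = \frac{0^{2}}{h} = \frac{0}{h} = 0$)
$A{\left(373 \right)} + \sqrt{-96559 + 249285} = 0 + \sqrt{-96559 + 249285} = 0 + \sqrt{152726} = \sqrt{152726}$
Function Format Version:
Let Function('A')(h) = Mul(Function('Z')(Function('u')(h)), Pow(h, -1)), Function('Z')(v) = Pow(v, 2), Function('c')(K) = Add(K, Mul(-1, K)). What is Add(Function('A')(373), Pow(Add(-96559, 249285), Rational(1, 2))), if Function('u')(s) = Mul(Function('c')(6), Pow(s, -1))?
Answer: Pow(152726, Rational(1, 2)) ≈ 390.80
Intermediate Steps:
Function('c')(K) = 0
Function('u')(s) = 0 (Function('u')(s) = Mul(0, Pow(s, -1)) = 0)
Function('A')(h) = 0 (Function('A')(h) = Mul(Pow(0, 2), Pow(h, -1)) = Mul(0, Pow(h, -1)) = 0)
Add(Function('A')(373), Pow(Add(-96559, 249285), Rational(1, 2))) = Add(0, Pow(Add(-96559, 249285), Rational(1, 2))) = Add(0, Pow(152726, Rational(1, 2))) = Pow(152726, Rational(1, 2))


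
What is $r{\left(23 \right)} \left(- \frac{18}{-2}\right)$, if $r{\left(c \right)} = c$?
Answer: $207$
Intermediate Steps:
$r{\left(23 \right)} \left(- \frac{18}{-2}\right) = 23 \left(- \frac{18}{-2}\right) = 23 \left(\left(-18\right) \left(- \frac{1}{2}\right)\right) = 23 \cdot 9 = 207$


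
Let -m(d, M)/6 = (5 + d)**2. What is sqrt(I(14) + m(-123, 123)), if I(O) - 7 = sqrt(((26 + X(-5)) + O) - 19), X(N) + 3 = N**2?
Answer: sqrt(-83537 + sqrt(43)) ≈ 289.02*I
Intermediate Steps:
X(N) = -3 + N**2
I(O) = 7 + sqrt(29 + O) (I(O) = 7 + sqrt(((26 + (-3 + (-5)**2)) + O) - 19) = 7 + sqrt(((26 + (-3 + 25)) + O) - 19) = 7 + sqrt(((26 + 22) + O) - 19) = 7 + sqrt((48 + O) - 19) = 7 + sqrt(29 + O))
m(d, M) = -6*(5 + d)**2
sqrt(I(14) + m(-123, 123)) = sqrt((7 + sqrt(29 + 14)) - 6*(5 - 123)**2) = sqrt((7 + sqrt(43)) - 6*(-118)**2) = sqrt((7 + sqrt(43)) - 6*13924) = sqrt((7 + sqrt(43)) - 83544) = sqrt(-83537 + sqrt(43))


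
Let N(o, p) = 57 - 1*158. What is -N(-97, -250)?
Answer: 101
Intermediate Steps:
N(o, p) = -101 (N(o, p) = 57 - 158 = -101)
-N(-97, -250) = -1*(-101) = 101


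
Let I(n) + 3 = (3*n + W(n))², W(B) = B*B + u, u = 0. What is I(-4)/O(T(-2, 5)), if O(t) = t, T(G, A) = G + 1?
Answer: -13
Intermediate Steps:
T(G, A) = 1 + G
W(B) = B² (W(B) = B*B + 0 = B² + 0 = B²)
I(n) = -3 + (n² + 3*n)² (I(n) = -3 + (3*n + n²)² = -3 + (n² + 3*n)²)
I(-4)/O(T(-2, 5)) = (-3 + (-4)²*(3 - 4)²)/(1 - 2) = (-3 + 16*(-1)²)/(-1) = (-3 + 16*1)*(-1) = (-3 + 16)*(-1) = 13*(-1) = -13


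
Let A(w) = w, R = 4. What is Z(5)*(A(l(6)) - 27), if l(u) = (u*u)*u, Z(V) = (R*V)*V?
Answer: 18900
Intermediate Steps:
Z(V) = 4*V² (Z(V) = (4*V)*V = 4*V²)
l(u) = u³ (l(u) = u²*u = u³)
Z(5)*(A(l(6)) - 27) = (4*5²)*(6³ - 27) = (4*25)*(216 - 27) = 100*189 = 18900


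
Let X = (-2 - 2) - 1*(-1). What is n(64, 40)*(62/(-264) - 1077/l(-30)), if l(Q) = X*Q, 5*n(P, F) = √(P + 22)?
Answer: -8053*√86/3300 ≈ -22.630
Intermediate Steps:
X = -3 (X = -4 + 1 = -3)
n(P, F) = √(22 + P)/5 (n(P, F) = √(P + 22)/5 = √(22 + P)/5)
l(Q) = -3*Q
n(64, 40)*(62/(-264) - 1077/l(-30)) = (√(22 + 64)/5)*(62/(-264) - 1077/((-3*(-30)))) = (√86/5)*(62*(-1/264) - 1077/90) = (√86/5)*(-31/132 - 1077*1/90) = (√86/5)*(-31/132 - 359/30) = (√86/5)*(-8053/660) = -8053*√86/3300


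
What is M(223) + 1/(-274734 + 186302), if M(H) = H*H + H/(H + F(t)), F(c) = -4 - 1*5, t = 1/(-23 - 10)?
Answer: 470556797357/9462224 ≈ 49730.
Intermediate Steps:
t = -1/33 (t = 1/(-33) = -1/33 ≈ -0.030303)
F(c) = -9 (F(c) = -4 - 5 = -9)
M(H) = H² + H/(-9 + H) (M(H) = H*H + H/(H - 9) = H² + H/(-9 + H))
M(223) + 1/(-274734 + 186302) = 223*(1 + 223² - 9*223)/(-9 + 223) + 1/(-274734 + 186302) = 223*(1 + 49729 - 2007)/214 + 1/(-88432) = 223*(1/214)*47723 - 1/88432 = 10642229/214 - 1/88432 = 470556797357/9462224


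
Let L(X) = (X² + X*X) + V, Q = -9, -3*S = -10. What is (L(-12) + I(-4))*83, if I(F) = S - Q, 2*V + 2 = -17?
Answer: 144835/6 ≈ 24139.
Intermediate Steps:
V = -19/2 (V = -1 + (½)*(-17) = -1 - 17/2 = -19/2 ≈ -9.5000)
S = 10/3 (S = -⅓*(-10) = 10/3 ≈ 3.3333)
L(X) = -19/2 + 2*X² (L(X) = (X² + X*X) - 19/2 = (X² + X²) - 19/2 = 2*X² - 19/2 = -19/2 + 2*X²)
I(F) = 37/3 (I(F) = 10/3 - 1*(-9) = 10/3 + 9 = 37/3)
(L(-12) + I(-4))*83 = ((-19/2 + 2*(-12)²) + 37/3)*83 = ((-19/2 + 2*144) + 37/3)*83 = ((-19/2 + 288) + 37/3)*83 = (557/2 + 37/3)*83 = (1745/6)*83 = 144835/6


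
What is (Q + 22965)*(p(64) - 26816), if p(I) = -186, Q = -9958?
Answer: -351215014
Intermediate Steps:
(Q + 22965)*(p(64) - 26816) = (-9958 + 22965)*(-186 - 26816) = 13007*(-27002) = -351215014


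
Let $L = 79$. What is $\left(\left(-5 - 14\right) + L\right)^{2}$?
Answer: $3600$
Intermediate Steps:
$\left(\left(-5 - 14\right) + L\right)^{2} = \left(\left(-5 - 14\right) + 79\right)^{2} = \left(-19 + 79\right)^{2} = 60^{2} = 3600$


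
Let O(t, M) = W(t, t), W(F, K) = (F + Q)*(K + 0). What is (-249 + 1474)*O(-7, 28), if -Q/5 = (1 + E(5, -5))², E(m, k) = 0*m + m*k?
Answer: 24756025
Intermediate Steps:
E(m, k) = k*m (E(m, k) = 0 + k*m = k*m)
Q = -2880 (Q = -5*(1 - 5*5)² = -5*(1 - 25)² = -5*(-24)² = -5*576 = -2880)
W(F, K) = K*(-2880 + F) (W(F, K) = (F - 2880)*(K + 0) = (-2880 + F)*K = K*(-2880 + F))
O(t, M) = t*(-2880 + t)
(-249 + 1474)*O(-7, 28) = (-249 + 1474)*(-7*(-2880 - 7)) = 1225*(-7*(-2887)) = 1225*20209 = 24756025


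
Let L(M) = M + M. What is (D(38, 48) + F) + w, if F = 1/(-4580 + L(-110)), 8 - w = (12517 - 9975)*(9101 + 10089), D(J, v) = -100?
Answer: -234149145601/4800 ≈ -4.8781e+7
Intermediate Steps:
L(M) = 2*M
w = -48780972 (w = 8 - (12517 - 9975)*(9101 + 10089) = 8 - 2542*19190 = 8 - 1*48780980 = 8 - 48780980 = -48780972)
F = -1/4800 (F = 1/(-4580 + 2*(-110)) = 1/(-4580 - 220) = 1/(-4800) = -1/4800 ≈ -0.00020833)
(D(38, 48) + F) + w = (-100 - 1/4800) - 48780972 = -480001/4800 - 48780972 = -234149145601/4800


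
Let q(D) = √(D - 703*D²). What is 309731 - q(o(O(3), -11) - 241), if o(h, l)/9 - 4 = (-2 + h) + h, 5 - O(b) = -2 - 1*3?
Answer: 309731 - I*√1299890 ≈ 3.0973e+5 - 1140.1*I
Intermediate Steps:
O(b) = 10 (O(b) = 5 - (-2 - 1*3) = 5 - (-2 - 3) = 5 - 1*(-5) = 5 + 5 = 10)
o(h, l) = 18 + 18*h (o(h, l) = 36 + 9*((-2 + h) + h) = 36 + 9*(-2 + 2*h) = 36 + (-18 + 18*h) = 18 + 18*h)
309731 - q(o(O(3), -11) - 241) = 309731 - √(((18 + 18*10) - 241)*(1 - 703*((18 + 18*10) - 241))) = 309731 - √(((18 + 180) - 241)*(1 - 703*((18 + 180) - 241))) = 309731 - √((198 - 241)*(1 - 703*(198 - 241))) = 309731 - √(-43*(1 - 703*(-43))) = 309731 - √(-43*(1 + 30229)) = 309731 - √(-43*30230) = 309731 - √(-1299890) = 309731 - I*√1299890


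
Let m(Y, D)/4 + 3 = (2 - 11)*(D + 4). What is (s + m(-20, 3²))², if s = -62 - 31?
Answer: 328329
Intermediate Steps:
m(Y, D) = -156 - 36*D (m(Y, D) = -12 + 4*((2 - 11)*(D + 4)) = -12 + 4*(-9*(4 + D)) = -12 + 4*(-36 - 9*D) = -12 + (-144 - 36*D) = -156 - 36*D)
s = -93
(s + m(-20, 3²))² = (-93 + (-156 - 36*3²))² = (-93 + (-156 - 36*9))² = (-93 + (-156 - 324))² = (-93 - 480)² = (-573)² = 328329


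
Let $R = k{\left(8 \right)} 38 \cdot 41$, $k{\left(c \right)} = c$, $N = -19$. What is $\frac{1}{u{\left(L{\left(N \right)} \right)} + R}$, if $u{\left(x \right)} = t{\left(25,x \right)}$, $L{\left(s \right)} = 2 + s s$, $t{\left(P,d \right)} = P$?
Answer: $\frac{1}{12489} \approx 8.007 \cdot 10^{-5}$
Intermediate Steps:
$L{\left(s \right)} = 2 + s^{2}$
$u{\left(x \right)} = 25$
$R = 12464$ ($R = 8 \cdot 38 \cdot 41 = 304 \cdot 41 = 12464$)
$\frac{1}{u{\left(L{\left(N \right)} \right)} + R} = \frac{1}{25 + 12464} = \frac{1}{12489}$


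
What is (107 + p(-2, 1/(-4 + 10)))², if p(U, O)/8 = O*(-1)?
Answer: 100489/9 ≈ 11165.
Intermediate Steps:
p(U, O) = -8*O (p(U, O) = 8*(O*(-1)) = 8*(-O) = -8*O)
(107 + p(-2, 1/(-4 + 10)))² = (107 - 8/(-4 + 10))² = (107 - 8/6)² = (107 - 8*⅙)² = (107 - 4/3)² = (317/3)² = 100489/9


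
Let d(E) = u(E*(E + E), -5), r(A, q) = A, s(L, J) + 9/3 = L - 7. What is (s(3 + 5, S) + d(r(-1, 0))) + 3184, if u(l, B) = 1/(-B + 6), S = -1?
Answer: 35003/11 ≈ 3182.1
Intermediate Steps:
s(L, J) = -10 + L (s(L, J) = -3 + (L - 7) = -3 + (-7 + L) = -10 + L)
u(l, B) = 1/(6 - B)
d(E) = 1/11 (d(E) = -1/(-6 - 5) = -1/(-11) = -1*(-1/11) = 1/11)
(s(3 + 5, S) + d(r(-1, 0))) + 3184 = ((-10 + (3 + 5)) + 1/11) + 3184 = ((-10 + 8) + 1/11) + 3184 = (-2 + 1/11) + 3184 = -21/11 + 3184 = 35003/11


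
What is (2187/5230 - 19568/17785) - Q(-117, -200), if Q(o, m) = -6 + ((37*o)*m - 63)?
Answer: -16105301712379/18603110 ≈ -8.6573e+5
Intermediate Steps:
Q(o, m) = -69 + 37*m*o (Q(o, m) = -6 + (37*m*o - 63) = -6 + (-63 + 37*m*o) = -69 + 37*m*o)
(2187/5230 - 19568/17785) - Q(-117, -200) = (2187/5230 - 19568/17785) - (-69 + 37*(-200)*(-117)) = (2187*(1/5230) - 19568*1/17785) - (-69 + 865800) = (2187/5230 - 19568/17785) - 1*865731 = -12688969/18603110 - 865731 = -16105301712379/18603110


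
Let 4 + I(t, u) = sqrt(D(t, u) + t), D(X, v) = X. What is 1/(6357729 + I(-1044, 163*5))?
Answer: 6357725/40420667177713 - 6*I*sqrt(58)/40420667177713 ≈ 1.5729e-7 - 1.1305e-12*I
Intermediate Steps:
I(t, u) = -4 + sqrt(2)*sqrt(t) (I(t, u) = -4 + sqrt(t + t) = -4 + sqrt(2*t) = -4 + sqrt(2)*sqrt(t))
1/(6357729 + I(-1044, 163*5)) = 1/(6357729 + (-4 + sqrt(2)*sqrt(-1044))) = 1/(6357729 + (-4 + sqrt(2)*(6*I*sqrt(29)))) = 1/(6357729 + (-4 + 6*I*sqrt(58))) = 1/(6357725 + 6*I*sqrt(58))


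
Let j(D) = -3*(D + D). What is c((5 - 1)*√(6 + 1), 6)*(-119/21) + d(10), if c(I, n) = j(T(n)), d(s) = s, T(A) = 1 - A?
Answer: -160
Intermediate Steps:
j(D) = -6*D
c(I, n) = -6 + 6*n (c(I, n) = -6*(1 - n) = -6 + 6*n)
c((5 - 1)*√(6 + 1), 6)*(-119/21) + d(10) = (-6 + 6*6)*(-119/21) + 10 = (-6 + 36)*(-119*1/21) + 10 = 30*(-17/3) + 10 = -170 + 10 = -160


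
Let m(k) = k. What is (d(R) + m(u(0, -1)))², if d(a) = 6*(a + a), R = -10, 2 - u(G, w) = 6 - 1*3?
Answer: 14641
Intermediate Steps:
u(G, w) = -1 (u(G, w) = 2 - (6 - 1*3) = 2 - (6 - 3) = 2 - 1*3 = 2 - 3 = -1)
d(a) = 12*a (d(a) = 6*(2*a) = 12*a)
(d(R) + m(u(0, -1)))² = (12*(-10) - 1)² = (-120 - 1)² = (-121)² = 14641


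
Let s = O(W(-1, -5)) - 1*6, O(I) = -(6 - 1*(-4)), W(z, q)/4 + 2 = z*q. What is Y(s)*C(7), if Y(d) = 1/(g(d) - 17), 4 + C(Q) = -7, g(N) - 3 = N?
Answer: 11/30 ≈ 0.36667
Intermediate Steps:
g(N) = 3 + N
C(Q) = -11 (C(Q) = -4 - 7 = -11)
W(z, q) = -8 + 4*q*z (W(z, q) = -8 + 4*(z*q) = -8 + 4*(q*z) = -8 + 4*q*z)
O(I) = -10 (O(I) = -(6 + 4) = -1*10 = -10)
s = -16 (s = -10 - 1*6 = -10 - 6 = -16)
Y(d) = 1/(-14 + d) (Y(d) = 1/((3 + d) - 17) = 1/(-14 + d))
Y(s)*C(7) = -11/(-14 - 16) = -11/(-30) = -1/30*(-11) = 11/30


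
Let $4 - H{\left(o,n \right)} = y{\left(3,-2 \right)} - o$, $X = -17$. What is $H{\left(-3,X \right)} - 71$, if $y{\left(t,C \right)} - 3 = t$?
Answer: $-76$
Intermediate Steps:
$y{\left(t,C \right)} = 3 + t$
$H{\left(o,n \right)} = -2 + o$ ($H{\left(o,n \right)} = 4 - \left(\left(3 + 3\right) - o\right) = 4 - \left(6 - o\right) = 4 + \left(-6 + o\right) = -2 + o$)
$H{\left(-3,X \right)} - 71 = \left(-2 - 3\right) - 71 = -5 - 71 = -76$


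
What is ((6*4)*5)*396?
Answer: 47520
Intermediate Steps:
((6*4)*5)*396 = (24*5)*396 = 120*396 = 47520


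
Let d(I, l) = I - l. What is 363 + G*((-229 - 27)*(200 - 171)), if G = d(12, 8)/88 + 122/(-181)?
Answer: 10013869/1991 ≈ 5029.6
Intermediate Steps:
G = -2503/3982 (G = (12 - 1*8)/88 + 122/(-181) = (12 - 8)*(1/88) + 122*(-1/181) = 4*(1/88) - 122/181 = 1/22 - 122/181 = -2503/3982 ≈ -0.62858)
363 + G*((-229 - 27)*(200 - 171)) = 363 - 2503*(-229 - 27)*(200 - 171)/3982 = 363 - (-320384)*29/1991 = 363 - 2503/3982*(-7424) = 363 + 9291136/1991 = 10013869/1991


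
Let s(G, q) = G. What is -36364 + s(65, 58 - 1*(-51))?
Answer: -36299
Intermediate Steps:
-36364 + s(65, 58 - 1*(-51)) = -36364 + 65 = -36299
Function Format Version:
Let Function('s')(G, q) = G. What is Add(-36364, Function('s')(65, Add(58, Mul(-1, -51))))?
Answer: -36299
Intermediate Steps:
Add(-36364, Function('s')(65, Add(58, Mul(-1, -51)))) = Add(-36364, 65) = -36299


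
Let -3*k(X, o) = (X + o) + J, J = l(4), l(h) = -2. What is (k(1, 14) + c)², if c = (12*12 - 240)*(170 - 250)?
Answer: 530242729/9 ≈ 5.8916e+7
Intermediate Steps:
c = 7680 (c = (144 - 240)*(-80) = -96*(-80) = 7680)
J = -2
k(X, o) = ⅔ - X/3 - o/3 (k(X, o) = -((X + o) - 2)/3 = -(-2 + X + o)/3 = ⅔ - X/3 - o/3)
(k(1, 14) + c)² = ((⅔ - ⅓*1 - ⅓*14) + 7680)² = ((⅔ - ⅓ - 14/3) + 7680)² = (-13/3 + 7680)² = (23027/3)² = 530242729/9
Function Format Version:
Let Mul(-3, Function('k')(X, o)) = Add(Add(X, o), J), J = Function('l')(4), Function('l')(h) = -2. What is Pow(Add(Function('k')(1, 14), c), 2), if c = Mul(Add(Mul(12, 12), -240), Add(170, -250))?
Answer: Rational(530242729, 9) ≈ 5.8916e+7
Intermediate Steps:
c = 7680 (c = Mul(Add(144, -240), -80) = Mul(-96, -80) = 7680)
J = -2
Function('k')(X, o) = Add(Rational(2, 3), Mul(Rational(-1, 3), X), Mul(Rational(-1, 3), o)) (Function('k')(X, o) = Mul(Rational(-1, 3), Add(Add(X, o), -2)) = Mul(Rational(-1, 3), Add(-2, X, o)) = Add(Rational(2, 3), Mul(Rational(-1, 3), X), Mul(Rational(-1, 3), o)))
Pow(Add(Function('k')(1, 14), c), 2) = Pow(Add(Add(Rational(2, 3), Mul(Rational(-1, 3), 1), Mul(Rational(-1, 3), 14)), 7680), 2) = Pow(Add(Add(Rational(2, 3), Rational(-1, 3), Rational(-14, 3)), 7680), 2) = Pow(Add(Rational(-13, 3), 7680), 2) = Pow(Rational(23027, 3), 2) = Rational(530242729, 9)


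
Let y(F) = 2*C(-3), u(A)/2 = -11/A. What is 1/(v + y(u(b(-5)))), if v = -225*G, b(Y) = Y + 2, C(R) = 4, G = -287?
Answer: 1/64583 ≈ 1.5484e-5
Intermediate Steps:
b(Y) = 2 + Y
u(A) = -22/A (u(A) = 2*(-11/A) = -22/A)
y(F) = 8 (y(F) = 2*4 = 8)
v = 64575 (v = -225*(-287) = 64575)
1/(v + y(u(b(-5)))) = 1/(64575 + 8) = 1/64583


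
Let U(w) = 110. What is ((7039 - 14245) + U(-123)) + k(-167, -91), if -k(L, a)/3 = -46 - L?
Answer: -7459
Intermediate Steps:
k(L, a) = 138 + 3*L (k(L, a) = -3*(-46 - L) = 138 + 3*L)
((7039 - 14245) + U(-123)) + k(-167, -91) = ((7039 - 14245) + 110) + (138 + 3*(-167)) = (-7206 + 110) + (138 - 501) = -7096 - 363 = -7459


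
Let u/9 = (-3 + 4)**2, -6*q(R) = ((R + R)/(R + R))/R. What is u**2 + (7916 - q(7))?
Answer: 335875/42 ≈ 7997.0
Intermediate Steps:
q(R) = -1/(6*R) (q(R) = -(R + R)/(R + R)/(6*R) = -(2*R)/((2*R))/(6*R) = -(2*R)*(1/(2*R))/(6*R) = -1/(6*R))
u = 9 (u = 9*(-3 + 4)**2 = 9*1**2 = 9*1 = 9)
u**2 + (7916 - q(7)) = 9**2 + (7916 - (-1)/(6*7)) = 81 + (7916 - (-1)/(6*7)) = 81 + (7916 - 1*(-1/42)) = 81 + (7916 + 1/42) = 81 + 332473/42 = 335875/42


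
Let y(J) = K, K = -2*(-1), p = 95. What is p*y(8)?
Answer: 190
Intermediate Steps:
K = 2
y(J) = 2
p*y(8) = 95*2 = 190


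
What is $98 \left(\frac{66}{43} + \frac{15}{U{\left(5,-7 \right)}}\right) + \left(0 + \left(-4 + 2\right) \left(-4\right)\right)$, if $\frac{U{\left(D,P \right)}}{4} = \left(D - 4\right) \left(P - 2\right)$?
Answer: $\frac{30337}{258} \approx 117.59$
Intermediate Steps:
$U{\left(D,P \right)} = 4 \left(-4 + D\right) \left(-2 + P\right)$ ($U{\left(D,P \right)} = 4 \left(D - 4\right) \left(P - 2\right) = 4 \left(-4 + D\right) \left(-2 + P\right)$)
$98 \left(\frac{66}{43} + \frac{15}{U{\left(5,-7 \right)}}\right) + \left(0 + \left(-4 + 2\right) \left(-4\right)\right) = 98 \left(\frac{66}{43} + \frac{15}{32 - -112 - 40 + 4 \cdot 5 \left(-7\right)}\right) + \left(0 + \left(-4 + 2\right) \left(-4\right)\right) = 98 \left(66 \cdot \frac{1}{43} + \frac{15}{32 + 112 - 40 - 140}\right) + \left(0 - -8\right) = 98 \left(\frac{66}{43} + \frac{15}{-36}\right) + \left(0 + 8\right) = 98 \left(\frac{66}{43} + 15 \left(- \frac{1}{36}\right)\right) + 8 = 98 \left(\frac{66}{43} - \frac{5}{12}\right) + 8 = 98 \cdot \frac{577}{516} + 8 = \frac{28273}{258} + 8 = \frac{30337}{258}$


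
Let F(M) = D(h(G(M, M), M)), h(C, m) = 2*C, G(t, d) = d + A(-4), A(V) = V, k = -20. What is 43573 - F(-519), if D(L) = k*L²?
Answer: 21925893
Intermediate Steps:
G(t, d) = -4 + d (G(t, d) = d - 4 = -4 + d)
D(L) = -20*L²
F(M) = -20*(-8 + 2*M)² (F(M) = -20*4*(-4 + M)² = -20*(-8 + 2*M)²)
43573 - F(-519) = 43573 - (-80)*(-4 - 519)² = 43573 - (-80)*(-523)² = 43573 - (-80)*273529 = 43573 - 1*(-21882320) = 43573 + 21882320 = 21925893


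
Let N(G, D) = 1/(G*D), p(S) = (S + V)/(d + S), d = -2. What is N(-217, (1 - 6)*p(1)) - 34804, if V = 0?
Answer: -37762341/1085 ≈ -34804.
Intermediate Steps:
p(S) = S/(-2 + S) (p(S) = (S + 0)/(-2 + S) = S/(-2 + S))
N(G, D) = 1/(D*G)
N(-217, (1 - 6)*p(1)) - 34804 = 1/(((1 - 6)*(1/(-2 + 1)))*(-217)) - 34804 = -1/217/(-5/(-1)) - 34804 = -1/217/(-5*(-1)) - 34804 = -1/217/5 - 34804 = (⅕)*(-1/217) - 34804 = -1/1085 - 34804 = -37762341/1085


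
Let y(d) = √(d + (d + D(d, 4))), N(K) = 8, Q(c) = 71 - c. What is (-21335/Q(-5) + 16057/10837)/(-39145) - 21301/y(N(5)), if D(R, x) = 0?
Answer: -42921845900343/8060072935 ≈ -5325.2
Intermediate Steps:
y(d) = √2*√d (y(d) = √(d + (d + 0)) = √(d + d) = √(2*d) = √2*√d)
(-21335/Q(-5) + 16057/10837)/(-39145) - 21301/y(N(5)) = (-21335/(71 - 1*(-5)) + 16057/10837)/(-39145) - 21301/(√2*√8) = (-21335/(71 + 5) + 16057*(1/10837))*(-1/39145) - 21301/(√2*(2*√2)) = (-21335/76 + 16057/10837)*(-1/39145) - 21301/4 = -229987063/823612*(-1/39145) - 21301/4 = 229987063/32240291740 - 21301/4 = -42921845900343/8060072935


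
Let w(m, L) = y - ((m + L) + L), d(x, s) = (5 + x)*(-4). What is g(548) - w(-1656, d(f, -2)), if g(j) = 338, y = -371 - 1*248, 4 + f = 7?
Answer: -763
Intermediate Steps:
f = 3 (f = -4 + 7 = 3)
y = -619 (y = -371 - 248 = -619)
d(x, s) = -20 - 4*x
w(m, L) = -619 - m - 2*L (w(m, L) = -619 - ((m + L) + L) = -619 - ((L + m) + L) = -619 - (m + 2*L) = -619 + (-m - 2*L) = -619 - m - 2*L)
g(548) - w(-1656, d(f, -2)) = 338 - (-619 - 1*(-1656) - 2*(-20 - 4*3)) = 338 - (-619 + 1656 - 2*(-20 - 12)) = 338 - (-619 + 1656 - 2*(-32)) = 338 - (-619 + 1656 + 64) = 338 - 1*1101 = 338 - 1101 = -763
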